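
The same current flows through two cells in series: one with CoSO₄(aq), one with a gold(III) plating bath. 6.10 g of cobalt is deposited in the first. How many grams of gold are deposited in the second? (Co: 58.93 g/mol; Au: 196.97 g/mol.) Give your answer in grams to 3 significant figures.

13.6 g

n(Co) = 6.10 / 58.93 = 0.1035 mol
Co²⁺ + 2e⁻ → Co, so n(e⁻) = 2 × 0.1035 = 0.2070 mol
Since the cells are in series, n(e⁻) in the Au cell is also 0.2070 mol.
Au³⁺ + 3e⁻ → Au, so n(Au) = 0.2070 / 3 = 0.06900 mol
m(Au) = 0.06900 × 196.97 = 13.6 g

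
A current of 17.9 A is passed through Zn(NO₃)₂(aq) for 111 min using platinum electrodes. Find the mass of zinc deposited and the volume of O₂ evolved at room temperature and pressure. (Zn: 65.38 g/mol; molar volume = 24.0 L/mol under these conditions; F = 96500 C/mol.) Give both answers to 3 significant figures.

40.4 g Zn; 7.41 L O₂

Q = 17.9 × 6660 = 1.192×10^5 C; n(e⁻) = 1.192×10^5 / 96500 = 1.235 mol
Cathode: Zn²⁺ + 2e⁻ → Zn → n(Zn) = 1.235/2 = 0.6175 mol → 40.4 g
Anode: 2H₂O → O₂ + 4H⁺ + 4e⁻ → n(O₂) = 1.235/4 = 0.3088 mol → 7.41 L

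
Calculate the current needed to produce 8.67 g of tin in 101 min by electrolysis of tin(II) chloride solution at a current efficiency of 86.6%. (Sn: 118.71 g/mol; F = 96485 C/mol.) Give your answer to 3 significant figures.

2.69 A

n(Sn) = 8.67 / 118.71 = 0.07304 mol
Sn²⁺ + 2e⁻ → Sn, so n(e⁻) = 2 × 0.07304 = 0.1461 mol
Q = 0.1461 × 96485 / 0.866 = 16280 C
I = Q / t = 16280 / 6060 s = 2.69 A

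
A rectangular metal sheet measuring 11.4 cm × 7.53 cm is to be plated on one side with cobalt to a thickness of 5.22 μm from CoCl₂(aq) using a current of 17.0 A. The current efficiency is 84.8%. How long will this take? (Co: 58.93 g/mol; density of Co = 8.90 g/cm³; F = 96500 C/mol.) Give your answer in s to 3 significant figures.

Plated area = 11.4 × 7.53 = 85.84 cm²
Volume = 85.84 × 5.22×10⁻⁴ cm = 0.04481 cm³
m(Co) = 0.04481 × 8.90 = 0.3988 g
n(Co) = 0.3988 / 58.93 = 0.006767 mol; n(e⁻) = 2 × 0.006767 = 0.01353 mol
Q = 0.01353 × 96500 / 0.848 = 1540 C
t = 1540 / 17.0 = 90.59 s

90.6 s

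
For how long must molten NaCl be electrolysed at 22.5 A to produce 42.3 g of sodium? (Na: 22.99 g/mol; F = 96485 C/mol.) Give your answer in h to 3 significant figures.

n(Na) = 42.3 / 22.99 = 1.840 mol
Na⁺ + e⁻ → Na, so n(e⁻) = 1.840 mol
Q = 1.840 × 96485 = 1.775×10^5 C
t = Q / I = 1.775×10^5 / 22.5 = 7889 s = 2.19 h

2.19 h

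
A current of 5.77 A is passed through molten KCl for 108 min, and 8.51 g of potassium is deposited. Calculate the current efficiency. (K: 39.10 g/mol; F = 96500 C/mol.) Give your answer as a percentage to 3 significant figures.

Q = 5.77 × 6480 = 37390 C
n(e⁻) = 37390 / 96500 = 0.3875 mol
K⁺ + e⁻ → K, so theoretical n(K) = 0.3875 mol → 15.15 g
Efficiency = 8.51 / 15.15 = 0.5617 = 56.2%

56.2%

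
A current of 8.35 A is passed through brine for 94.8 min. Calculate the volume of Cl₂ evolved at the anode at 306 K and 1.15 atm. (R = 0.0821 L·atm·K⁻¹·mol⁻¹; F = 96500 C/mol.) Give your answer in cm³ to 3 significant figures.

5380 cm³

Q = It = 8.35 × 5688 = 47490 C
n(e⁻) = Q/F = 47490/96500 = 0.4921 mol
2Cl⁻ → Cl₂ + 2e⁻, so n(Cl₂) = 0.4921 / 2 = 0.2461 mol
V = nRT/P = 0.2461 × 0.0821 × 306 / 1.15 = 5.376 L
= 5380 cm³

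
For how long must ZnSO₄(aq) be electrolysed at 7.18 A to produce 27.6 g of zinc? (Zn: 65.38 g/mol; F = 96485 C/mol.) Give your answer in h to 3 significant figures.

n(Zn) = 27.6 / 65.38 = 0.4221 mol
Zn²⁺ + 2e⁻ → Zn, so n(e⁻) = 2 × 0.4221 = 0.8442 mol
Q = 0.8442 × 96485 = 81450 C
t = Q / I = 81450 / 7.18 = 11340 s = 3.15 h

3.15 h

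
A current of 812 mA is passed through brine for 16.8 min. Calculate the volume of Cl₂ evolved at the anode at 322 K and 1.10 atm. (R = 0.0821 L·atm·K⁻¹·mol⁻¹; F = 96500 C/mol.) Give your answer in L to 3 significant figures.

0.102 L

Q = It = 0.812 × 1008 = 818.5 C
n(e⁻) = 818.5 / 96500 = 0.008482 mol
2Cl⁻ → Cl₂ + 2e⁻, so n(Cl₂) = 0.008482 / 2 = 0.004241 mol
V = nRT/P = 0.004241 × 0.0821 × 322 / 1.10 = 0.1019 L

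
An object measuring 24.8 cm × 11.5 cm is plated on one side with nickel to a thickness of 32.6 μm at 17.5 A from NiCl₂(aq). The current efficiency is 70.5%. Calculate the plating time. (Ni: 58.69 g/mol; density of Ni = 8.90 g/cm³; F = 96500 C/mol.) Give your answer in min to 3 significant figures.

Plated area = 24.8 × 11.5 = 285.2 cm²
Volume = 285.2 × 32.6×10⁻⁴ cm = 0.9298 cm³
m(Ni) = 0.9298 × 8.90 = 8.275 g
n(Ni) = 8.275 / 58.69 = 0.1410 mol; n(e⁻) = 2 × 0.1410 = 0.2820 mol
Q = 0.2820 × 96500 / 0.705 = 38600 C
t = 38600 / 17.5 = 2206 s = 36.8 min

36.8 min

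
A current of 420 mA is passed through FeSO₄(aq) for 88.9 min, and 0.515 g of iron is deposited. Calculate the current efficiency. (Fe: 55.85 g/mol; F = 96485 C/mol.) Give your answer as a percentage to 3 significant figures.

Q = 0.420 × 5334 = 2240 C
n(e⁻) = 2240 / 96485 = 0.02322 mol
Fe²⁺ + 2e⁻ → Fe, so theoretical n(Fe) = 0.01161 mol → 0.6484 g
Efficiency = 0.515 / 0.6484 = 0.7943 = 79.4%

79.4%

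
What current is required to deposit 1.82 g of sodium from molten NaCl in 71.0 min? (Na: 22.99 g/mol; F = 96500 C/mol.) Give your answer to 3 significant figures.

n(Na) = 1.82 / 22.99 = 0.07916 mol
Na⁺ + e⁻ → Na, so n(e⁻) = 0.07916 mol
Q = 0.07916 × 96500 = 7639 C
I = Q / t = 7639 / 4260 s = 1.79 A

1.79 A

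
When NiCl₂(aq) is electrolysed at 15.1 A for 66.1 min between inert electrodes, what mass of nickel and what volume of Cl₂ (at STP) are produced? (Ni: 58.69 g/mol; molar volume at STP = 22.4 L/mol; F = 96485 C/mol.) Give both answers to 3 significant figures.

Q = 15.1 × 3966 = 59890 C; n(e⁻) = 59890 / 96485 = 0.6207 mol
Cathode: Ni²⁺ + 2e⁻ → Ni → n(Ni) = 0.6207/2 = 0.3104 mol → 18.2 g
Anode: 2Cl⁻ → Cl₂ + 2e⁻ → n(Cl₂) = 0.6207/2 = 0.3104 mol → 6.95 L

18.2 g Ni; 6.95 L Cl₂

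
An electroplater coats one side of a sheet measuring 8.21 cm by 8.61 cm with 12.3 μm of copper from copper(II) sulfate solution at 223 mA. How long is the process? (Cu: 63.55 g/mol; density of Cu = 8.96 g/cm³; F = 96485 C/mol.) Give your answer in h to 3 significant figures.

2.95 h

Plated area = 8.21 × 8.61 = 70.69 cm²
Volume = 70.69 × 12.3×10⁻⁴ cm = 0.08695 cm³
m(Cu) = 0.08695 × 8.96 = 0.7791 g
n(Cu) = 0.7791 / 63.55 = 0.01226 mol; n(e⁻) = 2 × 0.01226 = 0.02452 mol
Q = 0.02452 × 96485 = 2366 C
t = 2366 / 0.223 = 10610 s = 2.95 h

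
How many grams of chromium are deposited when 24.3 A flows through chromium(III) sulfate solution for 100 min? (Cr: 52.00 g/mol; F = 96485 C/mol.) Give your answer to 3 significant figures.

Q = It = 24.3 × 6000 = 1.458×10^5 C
Moles of electrons = 1.458×10^5 / 96485 = 1.511 mol
Cr³⁺ + 3e⁻ → Cr, so n(Cr) = 1.511 / 3 = 0.5037 mol
m = 0.5037 × 52.00 = 26.2 g

26.2 g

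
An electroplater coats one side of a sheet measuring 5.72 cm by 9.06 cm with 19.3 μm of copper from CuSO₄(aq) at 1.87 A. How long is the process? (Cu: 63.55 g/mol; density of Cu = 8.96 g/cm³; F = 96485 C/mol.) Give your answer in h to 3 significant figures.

Plated area = 5.72 × 9.06 = 51.82 cm²
Volume = 51.82 × 19.3×10⁻⁴ cm = 0.1000 cm³
m(Cu) = 0.1000 × 8.96 = 0.8960 g
n(Cu) = 0.8960 / 63.55 = 0.01410 mol; n(e⁻) = 2 × 0.01410 = 0.02820 mol
Q = 0.02820 × 96485 = 2721 C
t = 2721 / 1.87 = 1455 s = 0.404 h

0.404 h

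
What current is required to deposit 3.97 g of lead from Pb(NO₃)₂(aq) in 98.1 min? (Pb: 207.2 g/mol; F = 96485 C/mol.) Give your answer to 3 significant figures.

n(Pb) = 3.97 / 207.2 = 0.01916 mol
Pb²⁺ + 2e⁻ → Pb, so n(e⁻) = 2 × 0.01916 = 0.03832 mol
Q = 0.03832 × 96485 = 3697 C
I = Q / t = 3697 / 5886 s = 0.628 A

0.628 A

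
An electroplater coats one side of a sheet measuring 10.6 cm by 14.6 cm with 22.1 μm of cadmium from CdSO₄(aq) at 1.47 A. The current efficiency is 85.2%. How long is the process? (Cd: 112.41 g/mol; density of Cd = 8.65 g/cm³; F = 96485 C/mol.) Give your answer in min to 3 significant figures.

Plated area = 10.6 × 14.6 = 154.8 cm²
Volume = 154.8 × 22.1×10⁻⁴ cm = 0.3421 cm³
m(Cd) = 0.3421 × 8.65 = 2.959 g
n(Cd) = 2.959 / 112.41 = 0.02632 mol; n(e⁻) = 2 × 0.02632 = 0.05264 mol
Q = 0.05264 × 96485 / 0.852 = 5961 C
t = 5961 / 1.47 = 4055 s = 67.6 min

67.6 min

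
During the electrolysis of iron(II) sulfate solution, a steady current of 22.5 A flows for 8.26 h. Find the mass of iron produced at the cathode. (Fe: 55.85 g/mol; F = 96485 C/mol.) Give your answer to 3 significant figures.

Charge passed = 22.5 × 29736 = 6.691×10^5 C
n(e⁻) = 6.691×10^5 / 96485 = 6.935 mol
Fe²⁺ + 2e⁻ → Fe, so n(Fe) = 6.935 / 2 = 3.468 mol
m = 3.468 × 55.85 = 194 g

194 g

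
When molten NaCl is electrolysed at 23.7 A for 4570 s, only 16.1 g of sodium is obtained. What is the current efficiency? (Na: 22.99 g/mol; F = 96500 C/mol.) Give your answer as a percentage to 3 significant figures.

Q = 23.7 × 4570 = 1.083×10^5 C
n(e⁻) = 1.083×10^5 / 96500 = 1.122 mol
Na⁺ + e⁻ → Na, so theoretical n(Na) = 1.122 mol → 25.79 g
Efficiency = 16.1 / 25.79 = 0.6243 = 62.4%

62.4%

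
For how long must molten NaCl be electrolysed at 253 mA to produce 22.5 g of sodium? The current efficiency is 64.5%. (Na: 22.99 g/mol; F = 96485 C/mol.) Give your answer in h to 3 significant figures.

161 h

n(Na) = 22.5 / 22.99 = 0.9787 mol
Na⁺ + e⁻ → Na, so n(e⁻) = 0.9787 mol
Q = 0.9787 × 96485 / 0.645 = 1.464×10^5 C
t = Q / I = 1.464×10^5 / 0.253 = 5.787×10^5 s = 161 h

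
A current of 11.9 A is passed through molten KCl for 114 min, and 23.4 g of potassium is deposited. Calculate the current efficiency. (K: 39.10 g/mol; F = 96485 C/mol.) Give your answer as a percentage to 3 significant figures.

70.9%

Q = 11.9 × 6840 = 81400 C
n(e⁻) = 81400 / 96485 = 0.8437 mol
K⁺ + e⁻ → K, so theoretical n(K) = 0.8437 mol → 32.99 g
Efficiency = 23.4 / 32.99 = 0.7093 = 70.9%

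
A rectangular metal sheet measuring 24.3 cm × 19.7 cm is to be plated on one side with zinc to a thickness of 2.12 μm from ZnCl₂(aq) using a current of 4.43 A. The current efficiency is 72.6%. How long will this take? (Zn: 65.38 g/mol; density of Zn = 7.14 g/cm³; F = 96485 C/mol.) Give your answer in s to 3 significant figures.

Plated area = 24.3 × 19.7 = 478.7 cm²
Volume = 478.7 × 2.12×10⁻⁴ cm = 0.1015 cm³
m(Zn) = 0.1015 × 7.14 = 0.7247 g
n(Zn) = 0.7247 / 65.38 = 0.01108 mol; n(e⁻) = 2 × 0.01108 = 0.02216 mol
Q = 0.02216 × 96485 / 0.726 = 2945 C
t = 2945 / 4.43 = 664.8 s

665 s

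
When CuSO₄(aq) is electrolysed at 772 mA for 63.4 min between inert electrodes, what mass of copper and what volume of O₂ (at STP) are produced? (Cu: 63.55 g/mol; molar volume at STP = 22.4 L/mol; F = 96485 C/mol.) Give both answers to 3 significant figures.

0.967 g Cu; 0.170 L O₂

Q = 0.772 × 3804 = 2937 C; n(e⁻) = 2937 / 96485 = 0.03044 mol
Cathode: Cu²⁺ + 2e⁻ → Cu → n(Cu) = 0.03044/2 = 0.01522 mol → 0.967 g
Anode: 2H₂O → O₂ + 4H⁺ + 4e⁻ → n(O₂) = 0.03044/4 = 0.007610 mol → 0.170 L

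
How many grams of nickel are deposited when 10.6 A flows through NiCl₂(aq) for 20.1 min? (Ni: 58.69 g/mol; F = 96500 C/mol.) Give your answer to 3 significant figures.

Q = 10.6 A × 1206 s = 12780 C
n(e⁻) = 12780 / 96500 = 0.1324 mol
Ni²⁺ + 2e⁻ → Ni, so n(Ni) = 0.1324 / 2 = 0.06620 mol
m = 0.06620 × 58.69 = 3.89 g

3.89 g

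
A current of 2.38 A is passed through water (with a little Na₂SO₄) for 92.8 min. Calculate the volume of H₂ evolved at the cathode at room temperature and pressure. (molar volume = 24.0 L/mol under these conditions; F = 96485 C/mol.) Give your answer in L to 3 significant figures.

1.65 L

Q = 2.38 A × 5568 s = 13250 C
Moles of electrons = 13250 / 96485 = 0.1373 mol
2H⁺ + 2e⁻ → H₂, so n(H₂) = 0.1373 / 2 = 0.06865 mol
V = 0.06865 × 24.0 = 1.648 L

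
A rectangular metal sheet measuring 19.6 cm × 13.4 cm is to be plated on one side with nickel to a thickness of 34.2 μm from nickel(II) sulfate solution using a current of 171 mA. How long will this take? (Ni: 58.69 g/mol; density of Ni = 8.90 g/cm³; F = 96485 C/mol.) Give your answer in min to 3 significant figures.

Plated area = 19.6 × 13.4 = 262.6 cm²
Volume = 262.6 × 34.2×10⁻⁴ cm = 0.8981 cm³
m(Ni) = 0.8981 × 8.90 = 7.993 g
n(Ni) = 7.993 / 58.69 = 0.1362 mol; n(e⁻) = 2 × 0.1362 = 0.2724 mol
Q = 0.2724 × 96485 = 26280 C
t = 26280 / 0.171 = 1.537×10^5 s = 2560 min

2560 min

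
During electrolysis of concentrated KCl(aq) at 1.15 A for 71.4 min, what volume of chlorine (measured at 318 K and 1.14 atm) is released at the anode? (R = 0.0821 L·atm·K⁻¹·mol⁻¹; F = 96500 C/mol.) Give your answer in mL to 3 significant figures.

Q = It = 1.15 × 4284 = 4927 C
n(e⁻) = Q/F = 4927/96500 = 0.05106 mol
2Cl⁻ → Cl₂ + 2e⁻, so n(Cl₂) = 0.05106 / 2 = 0.02553 mol
V = nRT/P = 0.02553 × 0.0821 × 318 / 1.14 = 0.5847 L
= 585 mL

585 mL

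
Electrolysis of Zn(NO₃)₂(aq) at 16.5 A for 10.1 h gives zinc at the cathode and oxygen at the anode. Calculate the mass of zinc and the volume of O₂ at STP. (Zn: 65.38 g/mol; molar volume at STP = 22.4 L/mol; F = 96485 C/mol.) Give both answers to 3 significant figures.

Q = 16.5 × 36360 = 5.999×10^5 C; n(e⁻) = 5.999×10^5 / 96485 = 6.218 mol
Cathode: Zn²⁺ + 2e⁻ → Zn → n(Zn) = 6.218/2 = 3.109 mol → 203 g
Anode: 2H₂O → O₂ + 4H⁺ + 4e⁻ → n(O₂) = 6.218/4 = 1.555 mol → 34.8 L

203 g Zn; 34.8 L O₂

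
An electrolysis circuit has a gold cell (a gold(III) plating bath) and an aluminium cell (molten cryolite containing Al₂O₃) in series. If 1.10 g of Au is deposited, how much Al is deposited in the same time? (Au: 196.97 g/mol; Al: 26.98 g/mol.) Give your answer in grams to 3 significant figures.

0.151 g

n(Au) = 1.10 / 196.97 = 0.005585 mol
Au³⁺ + 3e⁻ → Au, so n(e⁻) = 3 × 0.005585 = 0.01676 mol
Since the cells are in series, n(e⁻) in the Al cell is also 0.01676 mol.
Al³⁺ + 3e⁻ → Al, so n(Al) = 0.01676 / 3 = 0.005587 mol
m(Al) = 0.005587 × 26.98 = 0.151 g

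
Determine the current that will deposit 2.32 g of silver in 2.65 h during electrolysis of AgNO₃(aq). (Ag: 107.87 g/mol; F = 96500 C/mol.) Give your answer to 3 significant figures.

n(Ag) = 2.32 / 107.87 = 0.02151 mol
Ag⁺ + e⁻ → Ag, so n(e⁻) = 0.02151 mol
Q = 0.02151 × 96500 = 2076 C
I = Q / t = 2076 / 9540 s = 0.218 A

0.218 A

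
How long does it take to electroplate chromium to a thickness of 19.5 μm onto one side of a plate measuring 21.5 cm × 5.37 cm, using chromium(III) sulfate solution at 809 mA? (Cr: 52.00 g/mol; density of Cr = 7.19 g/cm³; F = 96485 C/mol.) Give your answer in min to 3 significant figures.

186 min

Plated area = 21.5 × 5.37 = 115.5 cm²
Volume = 115.5 × 19.5×10⁻⁴ cm = 0.2252 cm³
m(Cr) = 0.2252 × 7.19 = 1.619 g
n(Cr) = 1.619 / 52.00 = 0.03113 mol; n(e⁻) = 3 × 0.03113 = 0.09339 mol
Q = 0.09339 × 96485 = 9011 C
t = 9011 / 0.809 = 11140 s = 186 min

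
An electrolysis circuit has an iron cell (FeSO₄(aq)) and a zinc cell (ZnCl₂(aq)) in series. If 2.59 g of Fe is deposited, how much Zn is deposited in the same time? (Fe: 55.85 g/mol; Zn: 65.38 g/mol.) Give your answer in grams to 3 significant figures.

3.03 g

n(Fe) = 2.59 / 55.85 = 0.04637 mol
Fe²⁺ + 2e⁻ → Fe, so n(e⁻) = 2 × 0.04637 = 0.09274 mol
Since the cells are in series, n(e⁻) in the Zn cell is also 0.09274 mol.
Zn²⁺ + 2e⁻ → Zn, so n(Zn) = 0.09274 / 2 = 0.04637 mol
m(Zn) = 0.04637 × 65.38 = 3.03 g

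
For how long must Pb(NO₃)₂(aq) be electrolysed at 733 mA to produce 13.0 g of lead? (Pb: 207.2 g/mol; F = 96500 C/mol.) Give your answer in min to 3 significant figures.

275 min

n(Pb) = 13.0 / 207.2 = 0.06274 mol
Pb²⁺ + 2e⁻ → Pb, so n(e⁻) = 2 × 0.06274 = 0.1255 mol
Q = 0.1255 × 96500 = 12110 C
t = Q / I = 12110 / 0.733 = 16520 s = 275 min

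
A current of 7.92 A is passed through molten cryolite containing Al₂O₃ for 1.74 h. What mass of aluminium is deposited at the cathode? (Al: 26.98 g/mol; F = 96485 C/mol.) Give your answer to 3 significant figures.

Q = 7.92 A × 6264 s = 49610 C
n(e⁻) = Q/F = 49610/96485 = 0.5142 mol
Al³⁺ + 3e⁻ → Al, so n(Al) = 0.5142 / 3 = 0.1714 mol
m = 0.1714 × 26.98 = 4.62 g

4.62 g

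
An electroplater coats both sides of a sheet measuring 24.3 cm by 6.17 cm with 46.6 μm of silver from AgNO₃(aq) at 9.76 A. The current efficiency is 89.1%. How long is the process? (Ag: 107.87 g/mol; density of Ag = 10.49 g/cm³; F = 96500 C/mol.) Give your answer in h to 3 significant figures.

Plated area = 2 × 24.3 × 6.17 = 299.9 cm²
Volume = 299.9 × 46.6×10⁻⁴ cm = 1.398 cm³
m(Ag) = 1.398 × 10.49 = 14.67 g
n(Ag) = 14.67 / 107.87 = 0.1360 mol; n(e⁻) = 0.1360 mol
Q = 0.1360 × 96500 / 0.891 = 14730 C
t = 14730 / 9.76 = 1509 s = 0.419 h

0.419 h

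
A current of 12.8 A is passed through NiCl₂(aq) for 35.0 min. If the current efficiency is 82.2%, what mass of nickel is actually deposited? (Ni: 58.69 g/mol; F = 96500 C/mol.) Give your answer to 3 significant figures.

Q = 12.8 × 2100 = 26880 C
n(e⁻) = 26880 / 96500 = 0.2785 mol
Ni²⁺ + 2e⁻ → Ni, so theoretical m(Ni) = 0.1393 × 58.69 = 8.176 g
Actual mass = 82.2% × 8.176 = 6.72 g

6.72 g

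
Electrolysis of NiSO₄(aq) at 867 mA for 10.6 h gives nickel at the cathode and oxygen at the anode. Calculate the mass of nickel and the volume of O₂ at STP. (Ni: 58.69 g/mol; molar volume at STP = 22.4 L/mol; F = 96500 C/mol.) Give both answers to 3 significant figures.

Q = 0.867 × 38160 = 33080 C; n(e⁻) = 33080 / 96500 = 0.3428 mol
Cathode: Ni²⁺ + 2e⁻ → Ni → n(Ni) = 0.3428/2 = 0.1714 mol → 10.1 g
Anode: 2H₂O → O₂ + 4H⁺ + 4e⁻ → n(O₂) = 0.3428/4 = 0.08570 mol → 1.92 L

10.1 g Ni; 1.92 L O₂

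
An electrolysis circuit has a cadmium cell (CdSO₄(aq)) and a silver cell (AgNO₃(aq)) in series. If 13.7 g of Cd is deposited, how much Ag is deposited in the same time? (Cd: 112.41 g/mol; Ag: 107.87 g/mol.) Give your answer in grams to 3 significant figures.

26.3 g

n(Cd) = 13.7 / 112.41 = 0.1219 mol
Cd²⁺ + 2e⁻ → Cd, so n(e⁻) = 2 × 0.1219 = 0.2438 mol
In series, the same 0.2438 mol of electrons flows through the second cell.
Ag⁺ + e⁻ → Ag, so n(Ag) = 0.2438 mol
m(Ag) = 0.2438 × 107.87 = 26.3 g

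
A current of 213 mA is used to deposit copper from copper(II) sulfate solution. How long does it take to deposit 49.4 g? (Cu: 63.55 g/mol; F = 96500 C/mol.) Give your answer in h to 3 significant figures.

n(Cu) = 49.4 / 63.55 = 0.7773 mol
Cu²⁺ + 2e⁻ → Cu, so n(e⁻) = 2 × 0.7773 = 1.555 mol
Q = 1.555 × 96500 = 1.501×10^5 C
t = Q / I = 1.501×10^5 / 0.213 = 7.047×10^5 s = 196 h

196 h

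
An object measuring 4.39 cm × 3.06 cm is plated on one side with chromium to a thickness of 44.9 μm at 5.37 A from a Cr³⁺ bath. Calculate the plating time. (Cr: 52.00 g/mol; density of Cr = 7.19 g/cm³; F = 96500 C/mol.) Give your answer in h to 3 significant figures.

0.125 h

Plated area = 4.39 × 3.06 = 13.43 cm²
Volume = 13.43 × 44.9×10⁻⁴ cm = 0.06030 cm³
m(Cr) = 0.06030 × 7.19 = 0.4336 g
n(Cr) = 0.4336 / 52.00 = 0.008338 mol; n(e⁻) = 3 × 0.008338 = 0.02501 mol
Q = 0.02501 × 96500 = 2413 C
t = 2413 / 5.37 = 449.3 s = 0.125 h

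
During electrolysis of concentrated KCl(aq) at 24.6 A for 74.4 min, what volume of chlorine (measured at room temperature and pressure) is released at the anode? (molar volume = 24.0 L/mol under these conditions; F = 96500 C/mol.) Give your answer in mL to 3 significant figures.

Q = It = 24.6 × 4464 = 1.098×10^5 C
n(e⁻) = Q/F = 1.098×10^5/96500 = 1.138 mol
2Cl⁻ → Cl₂ + 2e⁻, so n(Cl₂) = 1.138 / 2 = 0.5690 mol
V = 0.5690 × 24.0 = 13.66 L
= 13700 mL

13700 mL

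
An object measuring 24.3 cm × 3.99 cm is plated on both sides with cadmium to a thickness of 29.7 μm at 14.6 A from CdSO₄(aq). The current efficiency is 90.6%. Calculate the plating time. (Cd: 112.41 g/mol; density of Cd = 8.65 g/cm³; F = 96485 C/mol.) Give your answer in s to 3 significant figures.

647 s

Plated area = 2 × 24.3 × 3.99 = 193.9 cm²
Volume = 193.9 × 29.7×10⁻⁴ cm = 0.5759 cm³
m(Cd) = 0.5759 × 8.65 = 4.982 g
n(Cd) = 4.982 / 112.41 = 0.04432 mol; n(e⁻) = 2 × 0.04432 = 0.08864 mol
Q = 0.08864 × 96485 / 0.906 = 9440 C
t = 9440 / 14.6 = 646.6 s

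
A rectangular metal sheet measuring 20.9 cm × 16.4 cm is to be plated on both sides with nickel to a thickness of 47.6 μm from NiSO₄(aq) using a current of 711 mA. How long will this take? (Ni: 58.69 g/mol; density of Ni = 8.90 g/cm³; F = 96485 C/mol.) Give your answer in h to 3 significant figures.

Plated area = 2 × 20.9 × 16.4 = 685.5 cm²
Volume = 685.5 × 47.6×10⁻⁴ cm = 3.263 cm³
m(Ni) = 3.263 × 8.90 = 29.04 g
n(Ni) = 29.04 / 58.69 = 0.4948 mol; n(e⁻) = 2 × 0.4948 = 0.9896 mol
Q = 0.9896 × 96485 = 95480 C
t = 95480 / 0.711 = 1.343×10^5 s = 37.3 h

37.3 h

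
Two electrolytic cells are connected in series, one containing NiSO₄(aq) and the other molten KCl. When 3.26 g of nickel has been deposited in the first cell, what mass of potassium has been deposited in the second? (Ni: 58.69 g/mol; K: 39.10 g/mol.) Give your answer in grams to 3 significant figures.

4.34 g

n(Ni) = 3.26 / 58.69 = 0.05555 mol
Ni²⁺ + 2e⁻ → Ni, so n(e⁻) = 2 × 0.05555 = 0.1111 mol
The cells are in series, so the same charge (and hence the same n(e⁻) = 0.1111 mol) passes through both.
K⁺ + e⁻ → K, so n(K) = 0.1111 mol
m(K) = 0.1111 × 39.10 = 4.34 g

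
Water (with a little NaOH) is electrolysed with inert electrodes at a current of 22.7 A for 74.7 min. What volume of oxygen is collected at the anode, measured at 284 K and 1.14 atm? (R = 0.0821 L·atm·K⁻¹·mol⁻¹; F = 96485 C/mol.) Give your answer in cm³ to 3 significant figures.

5390 cm³

Q = 22.7 A × 4482 s = 1.017×10^5 C
n(e⁻) = 1.017×10^5 / 96485 = 1.054 mol
2H₂O → O₂ + 4H⁺ + 4e⁻, so n(O₂) = 1.054 / 4 = 0.2635 mol
V = nRT/P = 0.2635 × 0.0821 × 284 / 1.14 = 5.389 L
= 5390 cm³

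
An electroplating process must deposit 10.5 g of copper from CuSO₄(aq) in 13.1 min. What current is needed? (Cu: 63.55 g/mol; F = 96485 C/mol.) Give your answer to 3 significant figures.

n(Cu) = 10.5 / 63.55 = 0.1652 mol
Cu²⁺ + 2e⁻ → Cu, so n(e⁻) = 2 × 0.1652 = 0.3304 mol
Q = 0.3304 × 96485 = 31880 C
I = Q / t = 31880 / 786 s = 40.6 A

40.6 A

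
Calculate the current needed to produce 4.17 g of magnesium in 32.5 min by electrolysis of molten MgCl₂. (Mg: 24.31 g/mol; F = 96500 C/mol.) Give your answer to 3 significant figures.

n(Mg) = 4.17 / 24.31 = 0.1715 mol
Mg²⁺ + 2e⁻ → Mg, so n(e⁻) = 2 × 0.1715 = 0.3430 mol
Q = 0.3430 × 96500 = 33100 C
I = Q / t = 33100 / 1950 s = 17.0 A

17.0 A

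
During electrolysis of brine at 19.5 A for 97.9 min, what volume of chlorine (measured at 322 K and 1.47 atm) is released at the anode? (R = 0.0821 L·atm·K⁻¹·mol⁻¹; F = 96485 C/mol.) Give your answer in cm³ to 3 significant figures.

10700 cm³

Q = It = 19.5 × 5874 = 1.145×10^5 C
Moles of electrons = 1.145×10^5 / 96485 = 1.187 mol
2Cl⁻ → Cl₂ + 2e⁻, so n(Cl₂) = 1.187 / 2 = 0.5935 mol
V = nRT/P = 0.5935 × 0.0821 × 322 / 1.47 = 10.67 L
= 10700 cm³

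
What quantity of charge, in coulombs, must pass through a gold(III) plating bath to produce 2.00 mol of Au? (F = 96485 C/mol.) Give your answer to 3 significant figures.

5.79×10^5 C

Au³⁺ + 3e⁻ → Au, so n(e⁻) = 3 × 2.00 = 6.000 mol
Q = 6.000 × 96485 = 5.789×10^5 C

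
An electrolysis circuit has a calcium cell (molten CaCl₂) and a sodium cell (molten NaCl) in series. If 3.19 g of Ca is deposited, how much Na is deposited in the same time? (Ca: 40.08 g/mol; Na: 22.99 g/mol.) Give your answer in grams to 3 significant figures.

3.66 g

n(Ca) = 3.19 / 40.08 = 0.07959 mol
Ca²⁺ + 2e⁻ → Ca, so n(e⁻) = 2 × 0.07959 = 0.1592 mol
Same current for the same time ⇒ same n(e⁻) = 0.1592 mol in both cells.
Na⁺ + e⁻ → Na, so n(Na) = 0.1592 mol
m(Na) = 0.1592 × 22.99 = 3.66 g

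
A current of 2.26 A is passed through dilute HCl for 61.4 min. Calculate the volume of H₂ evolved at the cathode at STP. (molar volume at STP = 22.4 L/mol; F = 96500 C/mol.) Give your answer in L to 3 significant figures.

0.966 L

Charge passed = 2.26 × 3684 = 8326 C
n(e⁻) = 8326 / 96500 = 0.08628 mol
2H⁺ + 2e⁻ → H₂, so n(H₂) = 0.08628 / 2 = 0.04314 mol
V = 0.04314 × 22.4 = 0.9663 L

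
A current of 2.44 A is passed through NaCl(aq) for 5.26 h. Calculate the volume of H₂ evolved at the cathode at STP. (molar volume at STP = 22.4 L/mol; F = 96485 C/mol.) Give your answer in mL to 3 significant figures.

Charge passed = 2.44 × 18936 = 46200 C
Moles of electrons = 46200 / 96485 = 0.4788 mol
2H⁺ + 2e⁻ → H₂, so n(H₂) = 0.4788 / 2 = 0.2394 mol
V = 0.2394 × 22.4 = 5.363 L
= 5360 mL

5360 mL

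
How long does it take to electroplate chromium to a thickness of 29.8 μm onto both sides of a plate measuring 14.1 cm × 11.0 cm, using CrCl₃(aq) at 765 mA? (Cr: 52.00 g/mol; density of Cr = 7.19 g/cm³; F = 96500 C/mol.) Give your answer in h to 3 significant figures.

Plated area = 2 × 14.1 × 11.0 = 310.2 cm²
Volume = 310.2 × 29.8×10⁻⁴ cm = 0.9244 cm³
m(Cr) = 0.9244 × 7.19 = 6.646 g
n(Cr) = 6.646 / 52.00 = 0.1278 mol; n(e⁻) = 3 × 0.1278 = 0.3834 mol
Q = 0.3834 × 96500 = 37000 C
t = 37000 / 0.765 = 48370 s = 13.4 h

13.4 h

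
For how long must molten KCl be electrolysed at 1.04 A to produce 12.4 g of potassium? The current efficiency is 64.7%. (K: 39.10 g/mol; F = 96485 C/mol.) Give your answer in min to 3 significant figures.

758 min

n(K) = 12.4 / 39.10 = 0.3171 mol
K⁺ + e⁻ → K, so n(e⁻) = 0.3171 mol
Q = 0.3171 × 96485 / 0.647 = 47290 C
t = Q / I = 47290 / 1.04 = 45470 s = 758 min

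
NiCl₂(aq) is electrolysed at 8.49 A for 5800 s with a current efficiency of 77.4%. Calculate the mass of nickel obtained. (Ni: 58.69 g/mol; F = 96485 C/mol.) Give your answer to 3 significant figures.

Q = 8.49 × 5800 = 49240 C
n(e⁻) = 49240 / 96485 = 0.5103 mol
Ni²⁺ + 2e⁻ → Ni, so theoretical m(Ni) = 0.2552 × 58.69 = 14.98 g
Actual mass = 77.4% × 14.98 = 11.6 g

11.6 g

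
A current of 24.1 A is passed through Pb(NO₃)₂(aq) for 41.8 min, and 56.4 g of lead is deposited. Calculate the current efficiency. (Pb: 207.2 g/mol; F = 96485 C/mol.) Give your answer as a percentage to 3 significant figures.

Q = 24.1 × 2508 = 60440 C
n(e⁻) = 60440 / 96485 = 0.6264 mol
Pb²⁺ + 2e⁻ → Pb, so theoretical n(Pb) = 0.3132 mol → 64.90 g
Efficiency = 56.4 / 64.90 = 0.8690 = 86.9%

86.9%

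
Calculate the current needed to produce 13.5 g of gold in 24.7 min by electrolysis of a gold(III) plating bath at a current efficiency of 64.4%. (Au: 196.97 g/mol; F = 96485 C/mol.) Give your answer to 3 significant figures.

20.8 A

n(Au) = 13.5 / 196.97 = 0.06854 mol
Au³⁺ + 3e⁻ → Au, so n(e⁻) = 3 × 0.06854 = 0.2056 mol
Q = 0.2056 × 96485 / 0.644 = 30800 C
I = Q / t = 30800 / 1482 s = 20.8 A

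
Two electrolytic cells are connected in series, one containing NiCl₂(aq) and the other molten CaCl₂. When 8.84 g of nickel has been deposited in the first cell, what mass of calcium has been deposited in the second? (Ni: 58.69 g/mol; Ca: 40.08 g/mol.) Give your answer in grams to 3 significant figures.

n(Ni) = 8.84 / 58.69 = 0.1506 mol
Ni²⁺ + 2e⁻ → Ni, so n(e⁻) = 2 × 0.1506 = 0.3012 mol
The cells are in series, so the same charge (and hence the same n(e⁻) = 0.3012 mol) passes through both.
Ca²⁺ + 2e⁻ → Ca, so n(Ca) = 0.3012 / 2 = 0.1506 mol
m(Ca) = 0.1506 × 40.08 = 6.04 g

6.04 g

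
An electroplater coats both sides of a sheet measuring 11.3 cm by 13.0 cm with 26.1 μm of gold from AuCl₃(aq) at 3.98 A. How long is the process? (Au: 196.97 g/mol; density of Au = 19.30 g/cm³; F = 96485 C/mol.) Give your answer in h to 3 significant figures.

1.52 h

Plated area = 2 × 11.3 × 13.0 = 293.8 cm²
Volume = 293.8 × 26.1×10⁻⁴ cm = 0.7668 cm³
m(Au) = 0.7668 × 19.30 = 14.80 g
n(Au) = 14.80 / 196.97 = 0.07514 mol; n(e⁻) = 3 × 0.07514 = 0.2254 mol
Q = 0.2254 × 96485 = 21750 C
t = 21750 / 3.98 = 5465 s = 1.52 h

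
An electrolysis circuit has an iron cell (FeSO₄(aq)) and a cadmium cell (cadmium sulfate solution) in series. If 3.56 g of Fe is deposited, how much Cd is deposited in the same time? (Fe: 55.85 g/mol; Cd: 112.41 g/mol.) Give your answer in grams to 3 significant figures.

7.17 g

n(Fe) = 3.56 / 55.85 = 0.06374 mol
Fe²⁺ + 2e⁻ → Fe, so n(e⁻) = 2 × 0.06374 = 0.1275 mol
In series, the same 0.1275 mol of electrons flows through the second cell.
Cd²⁺ + 2e⁻ → Cd, so n(Cd) = 0.1275 / 2 = 0.06375 mol
m(Cd) = 0.06375 × 112.41 = 7.17 g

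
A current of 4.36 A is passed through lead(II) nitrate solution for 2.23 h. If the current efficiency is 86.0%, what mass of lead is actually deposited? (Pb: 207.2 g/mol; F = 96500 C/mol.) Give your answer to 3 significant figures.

Q = 4.36 × 8028 = 35000 C
n(e⁻) = 35000 / 96500 = 0.3627 mol
Pb²⁺ + 2e⁻ → Pb, so theoretical m(Pb) = 0.1814 × 207.2 = 37.59 g
Actual mass = 86.0% × 37.59 = 32.3 g

32.3 g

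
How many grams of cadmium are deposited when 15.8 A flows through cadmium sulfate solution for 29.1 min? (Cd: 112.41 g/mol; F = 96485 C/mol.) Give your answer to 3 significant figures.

16.1 g

Q = It = 15.8 × 1746 = 27590 C
n(e⁻) = Q/F = 27590/96485 = 0.2860 mol
Cd²⁺ + 2e⁻ → Cd, so n(Cd) = 0.2860 / 2 = 0.1430 mol
m = 0.1430 × 112.41 = 16.1 g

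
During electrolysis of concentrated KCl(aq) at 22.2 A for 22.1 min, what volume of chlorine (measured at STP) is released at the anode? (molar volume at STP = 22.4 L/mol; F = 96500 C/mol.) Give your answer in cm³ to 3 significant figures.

3420 cm³

Charge passed = 22.2 × 1326 = 29440 C
Moles of electrons = 29440 / 96500 = 0.3051 mol
2Cl⁻ → Cl₂ + 2e⁻, so n(Cl₂) = 0.3051 / 2 = 0.1526 mol
V = 0.1526 × 22.4 = 3.418 L
= 3420 cm³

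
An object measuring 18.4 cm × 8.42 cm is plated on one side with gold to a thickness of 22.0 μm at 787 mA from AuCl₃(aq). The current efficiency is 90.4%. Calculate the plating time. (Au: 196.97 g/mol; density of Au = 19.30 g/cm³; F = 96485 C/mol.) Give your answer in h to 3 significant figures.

Plated area = 18.4 × 8.42 = 154.9 cm²
Volume = 154.9 × 22.0×10⁻⁴ cm = 0.3408 cm³
m(Au) = 0.3408 × 19.30 = 6.577 g
n(Au) = 6.577 / 196.97 = 0.03339 mol; n(e⁻) = 3 × 0.03339 = 0.1002 mol
Q = 0.1002 × 96485 / 0.904 = 10690 C
t = 10690 / 0.787 = 13580 s = 3.77 h

3.77 h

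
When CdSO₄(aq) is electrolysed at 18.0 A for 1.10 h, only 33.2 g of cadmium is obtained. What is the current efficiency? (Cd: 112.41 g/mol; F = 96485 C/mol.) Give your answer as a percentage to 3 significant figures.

Q = 18.0 × 3960 = 71280 C
n(e⁻) = 71280 / 96485 = 0.7388 mol
Cd²⁺ + 2e⁻ → Cd, so theoretical n(Cd) = 0.3694 mol → 41.52 g
Efficiency = 33.2 / 41.52 = 0.7996 = 80.0%

80.0%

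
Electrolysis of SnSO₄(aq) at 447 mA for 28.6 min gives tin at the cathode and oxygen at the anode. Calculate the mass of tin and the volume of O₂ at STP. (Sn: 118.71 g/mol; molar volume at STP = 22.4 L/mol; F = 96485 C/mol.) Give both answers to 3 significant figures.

Q = 0.447 × 1716 = 767.1 C; n(e⁻) = 767.1 / 96485 = 0.007950 mol
Cathode: Sn²⁺ + 2e⁻ → Sn → n(Sn) = 0.007950/2 = 0.003975 mol → 0.472 g
Anode: 2H₂O → O₂ + 4H⁺ + 4e⁻ → n(O₂) = 0.007950/4 = 0.001988 mol → 0.0445 L

0.472 g Sn; 0.0445 L O₂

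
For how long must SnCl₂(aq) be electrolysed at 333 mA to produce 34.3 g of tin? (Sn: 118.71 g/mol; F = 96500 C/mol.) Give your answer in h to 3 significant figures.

46.5 h

n(Sn) = 34.3 / 118.71 = 0.2889 mol
Sn²⁺ + 2e⁻ → Sn, so n(e⁻) = 2 × 0.2889 = 0.5778 mol
Q = 0.5778 × 96500 = 55760 C
t = Q / I = 55760 / 0.333 = 1.674×10^5 s = 46.5 h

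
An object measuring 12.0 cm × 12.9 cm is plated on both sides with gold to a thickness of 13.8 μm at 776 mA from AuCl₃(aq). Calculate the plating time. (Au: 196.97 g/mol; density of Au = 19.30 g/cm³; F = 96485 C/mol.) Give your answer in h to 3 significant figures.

Plated area = 2 × 12.0 × 12.9 = 309.6 cm²
Volume = 309.6 × 13.8×10⁻⁴ cm = 0.4272 cm³
m(Au) = 0.4272 × 19.30 = 8.245 g
n(Au) = 8.245 / 196.97 = 0.04186 mol; n(e⁻) = 3 × 0.04186 = 0.1256 mol
Q = 0.1256 × 96485 = 12120 C
t = 12120 / 0.776 = 15620 s = 4.34 h

4.34 h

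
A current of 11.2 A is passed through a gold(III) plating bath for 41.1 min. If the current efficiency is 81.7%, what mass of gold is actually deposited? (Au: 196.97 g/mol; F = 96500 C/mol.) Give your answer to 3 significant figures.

15.4 g

Q = 11.2 × 2466 = 27620 C
n(e⁻) = 27620 / 96500 = 0.2862 mol
Au³⁺ + 3e⁻ → Au, so theoretical m(Au) = 0.09540 × 196.97 = 18.79 g
Actual mass = 81.7% × 18.79 = 15.4 g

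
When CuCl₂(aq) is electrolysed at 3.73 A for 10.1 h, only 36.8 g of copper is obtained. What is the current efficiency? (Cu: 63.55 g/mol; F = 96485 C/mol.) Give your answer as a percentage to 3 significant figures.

Q = 3.73 × 36360 = 1.356×10^5 C
n(e⁻) = 1.356×10^5 / 96485 = 1.405 mol
Cu²⁺ + 2e⁻ → Cu, so theoretical n(Cu) = 0.7025 mol → 44.64 g
Efficiency = 36.8 / 44.64 = 0.8244 = 82.4%

82.4%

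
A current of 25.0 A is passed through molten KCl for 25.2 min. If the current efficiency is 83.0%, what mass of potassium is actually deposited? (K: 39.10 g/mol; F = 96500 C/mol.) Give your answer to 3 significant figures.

12.7 g

Q = 25.0 × 1512 = 37800 C
n(e⁻) = 37800 / 96500 = 0.3917 mol
K⁺ + e⁻ → K, so theoretical m(K) = 0.3917 × 39.10 = 15.32 g
Actual mass = 83.0% × 15.32 = 12.7 g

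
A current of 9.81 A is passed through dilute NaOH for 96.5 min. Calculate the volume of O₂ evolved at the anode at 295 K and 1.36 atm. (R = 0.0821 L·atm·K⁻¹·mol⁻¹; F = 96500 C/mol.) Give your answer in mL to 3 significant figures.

2620 mL

Charge passed = 9.81 × 5790 = 56800 C
n(e⁻) = 56800 / 96500 = 0.5886 mol
2H₂O → O₂ + 4H⁺ + 4e⁻, so n(O₂) = 0.5886 / 4 = 0.1472 mol
V = nRT/P = 0.1472 × 0.0821 × 295 / 1.36 = 2.621 L
= 2620 mL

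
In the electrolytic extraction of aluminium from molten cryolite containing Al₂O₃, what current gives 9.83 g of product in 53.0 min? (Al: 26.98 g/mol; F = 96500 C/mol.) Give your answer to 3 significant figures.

33.2 A

n(Al) = 9.83 / 26.98 = 0.3643 mol
Al³⁺ + 3e⁻ → Al, so n(e⁻) = 3 × 0.3643 = 1.093 mol
Q = 1.093 × 96500 = 1.055×10^5 C
I = Q / t = 1.055×10^5 / 3180 s = 33.2 A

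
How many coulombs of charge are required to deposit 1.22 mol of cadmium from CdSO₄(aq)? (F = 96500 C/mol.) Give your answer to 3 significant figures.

Cd²⁺ + 2e⁻ → Cd, so n(e⁻) = 2 × 1.22 = 2.440 mol
Q = 2.440 × 96500 = 2.355×10^5 C

2.35×10^5 C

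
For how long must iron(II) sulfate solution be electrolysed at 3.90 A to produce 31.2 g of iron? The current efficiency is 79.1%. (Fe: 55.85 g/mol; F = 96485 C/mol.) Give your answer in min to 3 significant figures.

582 min

n(Fe) = 31.2 / 55.85 = 0.5586 mol
Fe²⁺ + 2e⁻ → Fe, so n(e⁻) = 2 × 0.5586 = 1.117 mol
Q = 1.117 × 96485 / 0.791 = 1.362×10^5 C
t = Q / I = 1.362×10^5 / 3.90 = 34920 s = 582 min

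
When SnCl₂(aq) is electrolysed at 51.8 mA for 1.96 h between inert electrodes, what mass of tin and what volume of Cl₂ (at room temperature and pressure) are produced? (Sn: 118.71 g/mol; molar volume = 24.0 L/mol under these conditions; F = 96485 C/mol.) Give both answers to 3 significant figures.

0.225 g Sn; 0.0455 L Cl₂

Q = 0.0518 × 7056 = 365.5 C; n(e⁻) = 365.5 / 96485 = 0.003788 mol
Cathode: Sn²⁺ + 2e⁻ → Sn → n(Sn) = 0.003788/2 = 0.001894 mol → 0.225 g
Anode: 2Cl⁻ → Cl₂ + 2e⁻ → n(Cl₂) = 0.003788/2 = 0.001894 mol → 0.0455 L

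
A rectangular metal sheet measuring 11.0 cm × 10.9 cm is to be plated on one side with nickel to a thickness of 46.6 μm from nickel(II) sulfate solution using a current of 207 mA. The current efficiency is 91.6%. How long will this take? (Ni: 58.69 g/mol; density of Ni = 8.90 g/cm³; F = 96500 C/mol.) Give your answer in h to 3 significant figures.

24.0 h

Plated area = 11.0 × 10.9 = 119.9 cm²
Volume = 119.9 × 46.6×10⁻⁴ cm = 0.5587 cm³
m(Ni) = 0.5587 × 8.90 = 4.972 g
n(Ni) = 4.972 / 58.69 = 0.08472 mol; n(e⁻) = 2 × 0.08472 = 0.1694 mol
Q = 0.1694 × 96500 / 0.916 = 17850 C
t = 17850 / 0.207 = 86230 s = 24.0 h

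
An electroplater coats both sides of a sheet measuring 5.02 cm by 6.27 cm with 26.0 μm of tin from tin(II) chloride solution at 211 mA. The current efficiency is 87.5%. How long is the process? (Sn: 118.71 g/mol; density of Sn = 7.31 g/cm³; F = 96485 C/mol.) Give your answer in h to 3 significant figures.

Plated area = 2 × 5.02 × 6.27 = 62.95 cm²
Volume = 62.95 × 26.0×10⁻⁴ cm = 0.1637 cm³
m(Sn) = 0.1637 × 7.31 = 1.197 g
n(Sn) = 1.197 / 118.71 = 0.01008 mol; n(e⁻) = 2 × 0.01008 = 0.02016 mol
Q = 0.02016 × 96485 / 0.875 = 2223 C
t = 2223 / 0.211 = 10540 s = 2.93 h

2.93 h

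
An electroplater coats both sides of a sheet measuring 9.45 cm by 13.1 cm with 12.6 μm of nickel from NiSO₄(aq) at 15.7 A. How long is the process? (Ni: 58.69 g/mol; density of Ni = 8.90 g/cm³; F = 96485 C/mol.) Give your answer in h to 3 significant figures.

0.162 h

Plated area = 2 × 9.45 × 13.1 = 247.6 cm²
Volume = 247.6 × 12.6×10⁻⁴ cm = 0.3120 cm³
m(Ni) = 0.3120 × 8.90 = 2.777 g
n(Ni) = 2.777 / 58.69 = 0.04732 mol; n(e⁻) = 2 × 0.04732 = 0.09464 mol
Q = 0.09464 × 96485 = 9131 C
t = 9131 / 15.7 = 581.6 s = 0.162 h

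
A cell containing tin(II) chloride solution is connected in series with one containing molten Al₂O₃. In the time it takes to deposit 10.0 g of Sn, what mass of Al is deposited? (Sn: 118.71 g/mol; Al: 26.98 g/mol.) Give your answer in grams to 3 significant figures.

1.52 g

n(Sn) = 10.0 / 118.71 = 0.08424 mol
Sn²⁺ + 2e⁻ → Sn, so n(e⁻) = 2 × 0.08424 = 0.1685 mol
Since the cells are in series, n(e⁻) in the Al cell is also 0.1685 mol.
Al³⁺ + 3e⁻ → Al, so n(Al) = 0.1685 / 3 = 0.05617 mol
m(Al) = 0.05617 × 26.98 = 1.52 g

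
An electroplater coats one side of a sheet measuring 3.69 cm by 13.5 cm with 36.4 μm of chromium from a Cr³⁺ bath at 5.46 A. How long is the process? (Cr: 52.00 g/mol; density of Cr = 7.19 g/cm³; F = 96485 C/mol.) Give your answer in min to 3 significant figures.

Plated area = 3.69 × 13.5 = 49.82 cm²
Volume = 49.82 × 36.4×10⁻⁴ cm = 0.1813 cm³
m(Cr) = 0.1813 × 7.19 = 1.304 g
n(Cr) = 1.304 / 52.00 = 0.02508 mol; n(e⁻) = 3 × 0.02508 = 0.07524 mol
Q = 0.07524 × 96485 = 7260 C
t = 7260 / 5.46 = 1330 s = 22.2 min

22.2 min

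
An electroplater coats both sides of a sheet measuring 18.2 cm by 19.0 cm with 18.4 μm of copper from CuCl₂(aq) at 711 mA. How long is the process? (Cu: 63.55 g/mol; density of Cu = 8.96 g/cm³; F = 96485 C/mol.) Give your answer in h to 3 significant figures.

13.5 h

Plated area = 2 × 18.2 × 19.0 = 691.6 cm²
Volume = 691.6 × 18.4×10⁻⁴ cm = 1.273 cm³
m(Cu) = 1.273 × 8.96 = 11.41 g
n(Cu) = 11.41 / 63.55 = 0.1795 mol; n(e⁻) = 2 × 0.1795 = 0.3590 mol
Q = 0.3590 × 96485 = 34640 C
t = 34640 / 0.711 = 48720 s = 13.5 h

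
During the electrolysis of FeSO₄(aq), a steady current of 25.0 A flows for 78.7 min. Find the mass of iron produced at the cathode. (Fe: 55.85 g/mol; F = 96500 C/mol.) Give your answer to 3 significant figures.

34.2 g

Q = It = 25.0 × 4722 = 1.181×10^5 C
n(e⁻) = 1.181×10^5 / 96500 = 1.224 mol
Fe²⁺ + 2e⁻ → Fe, so n(Fe) = 1.224 / 2 = 0.6120 mol
m = 0.6120 × 55.85 = 34.2 g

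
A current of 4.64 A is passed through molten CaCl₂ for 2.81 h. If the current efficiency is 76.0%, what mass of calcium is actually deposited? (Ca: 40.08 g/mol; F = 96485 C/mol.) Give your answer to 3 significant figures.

Q = 4.64 × 10116 = 46940 C
n(e⁻) = 46940 / 96485 = 0.4865 mol
Ca²⁺ + 2e⁻ → Ca, so theoretical m(Ca) = 0.2433 × 40.08 = 9.751 g
Actual mass = 76.0% × 9.751 = 7.41 g

7.41 g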